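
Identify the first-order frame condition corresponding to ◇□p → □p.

This is frame-equivalent to ◇p → □◇p (substitute ¬p for p and contrapose).
Suppose ◇p→□◇p is valid. Take Rxy, Rxz and set V(p)={y}. Then ◇p at x, so □◇p at x, so ◇p at z, so some w with Rzw has p; w=y, i.e. Rzy. By symmetry of the argument, Ryz.

The Euclidean property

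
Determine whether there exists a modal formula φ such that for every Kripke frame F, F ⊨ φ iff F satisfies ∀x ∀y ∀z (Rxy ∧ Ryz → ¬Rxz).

Not modally definable

If a class were modally definable it would be closed under surjective bounded morphisms (Goldblatt–Thomason).
The 3-cycle (worlds 0,1,2 with 0→1→2→0) is intransitive. Mapping every world to a single reflexive point • is a surjective bounded morphism; the reflexive point is not intransitive (R••∧R•• but R••).
Hence intransitivity is not modally definable.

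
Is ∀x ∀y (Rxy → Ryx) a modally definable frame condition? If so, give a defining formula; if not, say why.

Yes: it is symmetry, defined by the B schema q → □◇q.
Suppose q→□◇q is valid. Take Rxy and set V(q)={x}. Then q at x, so □◇q at x, so ◇q at y, so some z with Ryz has q; z=x, i.e. Ryx.

Yes — defined by q → □◇q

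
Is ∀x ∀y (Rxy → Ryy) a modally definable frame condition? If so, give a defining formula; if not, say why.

This is a Sahlqvist condition; the T□ axiom □(□p → p) defines it.
Suppose □(□p→p) is valid. Take Rxy and set V(p)={w : Ryw}. Then at y, □p holds; since □(□p→p) at x, □p→p at y, so p at y, i.e. Ryy.

Yes, by □(□p → p)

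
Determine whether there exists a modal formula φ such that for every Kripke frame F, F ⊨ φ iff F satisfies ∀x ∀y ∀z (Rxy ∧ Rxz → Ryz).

This is a Sahlqvist condition; the 5 axiom ◇r → □◇r defines it.

Yes, by ◇r → □◇r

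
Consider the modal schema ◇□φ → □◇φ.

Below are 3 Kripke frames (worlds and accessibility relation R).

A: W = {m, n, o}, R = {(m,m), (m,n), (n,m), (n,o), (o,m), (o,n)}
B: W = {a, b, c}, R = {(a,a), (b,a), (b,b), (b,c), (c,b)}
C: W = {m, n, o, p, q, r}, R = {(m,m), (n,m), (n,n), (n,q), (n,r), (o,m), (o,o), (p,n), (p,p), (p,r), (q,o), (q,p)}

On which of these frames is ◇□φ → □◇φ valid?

Frame correspondent (Sahlqvist): ∀x ∀y ∀z (Rxy ∧ Rxz → ∃w (Ryw ∧ Rzw)) — i.e. convergence.
A: ✓.
B: fails — Rbc and Rba but c and a have no common successor.
C: fails — Rnn and Rnr but n and r have no common successor.
Valid on: A.

A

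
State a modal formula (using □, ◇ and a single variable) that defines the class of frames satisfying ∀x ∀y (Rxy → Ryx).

This is symmetry; the standard corresponding axiom is B: q → □◇q.
Suppose q→□◇q is valid. Take Rxy and set V(q)={x}. Then q at x, so □◇q at x, so ◇q at y, so some z with Ryz has q; z=x, i.e. Ryx.

q → □◇q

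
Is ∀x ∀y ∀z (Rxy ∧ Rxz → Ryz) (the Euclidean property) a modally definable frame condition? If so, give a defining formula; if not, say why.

Yes, by ◇q → □◇q

The condition is the Euclidean property. A defining modal formula is ◇q → □◇q.
Suppose ◇q→□◇q is valid. Take Rxy, Rxz and set V(q)={y}. Then ◇q at x, so □◇q at x, so ◇q at z, so some w with Rzw has q; w=y, i.e. Rzy. By symmetry of the argument, Ryz.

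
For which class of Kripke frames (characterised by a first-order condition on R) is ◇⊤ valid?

seriality

◇⊤ holds at w iff w has a successor, so frame-validity of ◇⊤ is exactly seriality. Equivalently via □p → ◇p:
Suppose □p→◇p is valid. At any x set V(p)=W. Then □p at x, so ◇p at x, so x has a successor.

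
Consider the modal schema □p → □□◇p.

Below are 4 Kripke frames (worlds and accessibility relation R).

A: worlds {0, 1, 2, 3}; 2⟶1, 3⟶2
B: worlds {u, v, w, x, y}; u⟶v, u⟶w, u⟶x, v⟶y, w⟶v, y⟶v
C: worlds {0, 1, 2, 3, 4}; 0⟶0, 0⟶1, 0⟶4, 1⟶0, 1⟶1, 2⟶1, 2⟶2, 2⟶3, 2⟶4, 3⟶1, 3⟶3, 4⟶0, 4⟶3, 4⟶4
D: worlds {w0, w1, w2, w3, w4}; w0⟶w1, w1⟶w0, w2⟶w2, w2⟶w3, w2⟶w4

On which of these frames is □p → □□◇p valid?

The schema corresponds to a generalized confluence (Geach) condition: ∀x ∀z (xR²z → ∃w (xRw ∧ zRw)).
A: fails — 3R²1 but no w with 3Rw and 1Rw.
B: fails — uR²v but no t with uRt and vRt.
C: holds.
D: fails — w2R²w3 but no w with w2Rw and w3Rw.
Valid on: C.

C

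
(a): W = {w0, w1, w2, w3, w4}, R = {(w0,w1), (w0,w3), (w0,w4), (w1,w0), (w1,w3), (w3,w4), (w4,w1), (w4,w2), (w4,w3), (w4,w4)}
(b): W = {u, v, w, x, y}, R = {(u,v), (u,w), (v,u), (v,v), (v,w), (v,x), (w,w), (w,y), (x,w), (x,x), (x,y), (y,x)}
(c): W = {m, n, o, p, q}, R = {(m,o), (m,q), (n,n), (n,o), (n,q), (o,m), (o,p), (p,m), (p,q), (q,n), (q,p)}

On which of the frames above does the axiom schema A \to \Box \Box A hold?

none

This is the axiom for a generalized confluence (Geach) condition; its first-order frame correspondent is \forall x \forall z (x R^2 z \to \exists w (x = w \wedge z = w)).
(a): fails — w0R²w1 but w0 ≠ w1.
(b): fails — uR²v but u ≠ v.
(c): fails — mR²n but m ≠ n.
Valid on no frame.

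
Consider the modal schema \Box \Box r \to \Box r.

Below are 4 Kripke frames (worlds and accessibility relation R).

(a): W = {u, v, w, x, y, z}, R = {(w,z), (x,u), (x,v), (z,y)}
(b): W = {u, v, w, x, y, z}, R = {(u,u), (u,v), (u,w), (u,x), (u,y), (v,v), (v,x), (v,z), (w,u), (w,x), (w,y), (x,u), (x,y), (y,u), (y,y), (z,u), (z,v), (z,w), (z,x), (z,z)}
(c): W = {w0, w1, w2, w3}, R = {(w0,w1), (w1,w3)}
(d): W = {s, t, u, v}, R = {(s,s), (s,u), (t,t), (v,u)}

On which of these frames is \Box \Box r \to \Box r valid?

(b)

The schema corresponds to density: \forall x \forall y (Rxy \to \exists z (Rxz \wedge Rzy)).
(a): fails — Rzy but no t with Rzt and Rty.
(b): ✓.
(c): fails — Rw0w1 but no z with Rw0z and Rzw1.
(d): fails — Rvu but no z with Rvz and Rzu.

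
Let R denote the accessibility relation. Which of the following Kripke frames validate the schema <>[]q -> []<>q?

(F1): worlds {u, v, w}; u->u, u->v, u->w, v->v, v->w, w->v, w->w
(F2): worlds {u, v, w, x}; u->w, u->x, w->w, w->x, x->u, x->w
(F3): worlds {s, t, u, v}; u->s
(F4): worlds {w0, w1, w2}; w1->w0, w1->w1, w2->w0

(F1), (F2)

The schema corresponds to convergence: forall x forall y forall z (Rxy & Rxz -> exists w (Ryw & Rzw)).
(F1): condition met.
(F2): condition met.
(F3): fails — Rus and Rus but s and s have no common successor.
(F4): fails — Rw1w1 and Rw1w0 but w1 and w0 have no common successor.
Valid on: (F1), (F2).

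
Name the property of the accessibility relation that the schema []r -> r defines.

Suppose □r→r is valid. At any x set V(r)={w : Rxw}. Then □r holds at x, so r holds at x, i.e. Rxx.

reflexivity: forall x Rxx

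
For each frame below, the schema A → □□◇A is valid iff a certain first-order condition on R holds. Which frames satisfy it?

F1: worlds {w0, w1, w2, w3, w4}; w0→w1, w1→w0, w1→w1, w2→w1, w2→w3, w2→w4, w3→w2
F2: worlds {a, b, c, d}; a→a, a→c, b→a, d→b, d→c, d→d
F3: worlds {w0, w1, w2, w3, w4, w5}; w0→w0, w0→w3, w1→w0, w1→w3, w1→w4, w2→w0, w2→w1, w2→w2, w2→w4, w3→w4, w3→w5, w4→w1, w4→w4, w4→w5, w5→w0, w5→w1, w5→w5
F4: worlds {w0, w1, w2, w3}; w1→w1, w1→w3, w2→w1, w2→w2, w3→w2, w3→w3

Frame correspondent (Sahlqvist): ∀x ∀z (xR²z → ∃w (x = w ∧ zRw)) — i.e. a generalized confluence (Geach) condition.
F1: fails — w0R²w0 but no w with w0=w and w0Rw.
F2: fails — aR²c but no w with a=w and cRw.
F3: fails — w0R²w3 but no w with w0=w and w3Rw.
F4: fails — w1R²w3 but no w with w1=w and w3Rw.
Valid on no frame.

none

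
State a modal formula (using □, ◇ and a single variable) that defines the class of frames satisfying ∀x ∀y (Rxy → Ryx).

A defining formula is r → □◇r (the B axiom).
Suppose r→□◇r is valid. Take Rxy and set V(r)={x}. Then r at x, so □◇r at x, so ◇r at y, so some z with Ryz has r; z=x, i.e. Ryx.

r → □◇r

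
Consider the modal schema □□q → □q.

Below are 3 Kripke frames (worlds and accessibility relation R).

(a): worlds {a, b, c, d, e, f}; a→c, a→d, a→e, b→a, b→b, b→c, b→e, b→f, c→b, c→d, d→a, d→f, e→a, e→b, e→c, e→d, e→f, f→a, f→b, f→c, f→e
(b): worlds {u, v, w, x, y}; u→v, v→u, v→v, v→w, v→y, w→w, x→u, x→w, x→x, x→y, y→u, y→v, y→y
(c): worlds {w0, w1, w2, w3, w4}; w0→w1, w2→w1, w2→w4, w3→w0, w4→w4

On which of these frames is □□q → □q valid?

Frame correspondent (Sahlqvist): ∀x ∀y (Rxy → ∃z (Rxz ∧ Rzy)) — i.e. density.
(a): fails — Rcd but no z with Rcz and Rzd.
(b): satisfies the condition.
(c): fails — Rw3w0 but no z with Rw3z and Rzw0.
Valid on: (b).

(b)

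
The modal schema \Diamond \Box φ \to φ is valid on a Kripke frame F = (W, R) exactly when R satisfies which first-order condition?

Equivalently (dual form): φ → □◇φ.
Suppose φ→□◇φ is valid. Take Rxy and set V(φ)={x}. Then φ at x, so □◇φ at x, so ◇φ at y, so some z with Ryz has φ; z=x, i.e. Ryx.
The converse is a direct semantic check.
Frame condition: \forall x \forall y (Rxy \to Ryx).

symmetry: \forall x \forall y (Rxy \to Ryx)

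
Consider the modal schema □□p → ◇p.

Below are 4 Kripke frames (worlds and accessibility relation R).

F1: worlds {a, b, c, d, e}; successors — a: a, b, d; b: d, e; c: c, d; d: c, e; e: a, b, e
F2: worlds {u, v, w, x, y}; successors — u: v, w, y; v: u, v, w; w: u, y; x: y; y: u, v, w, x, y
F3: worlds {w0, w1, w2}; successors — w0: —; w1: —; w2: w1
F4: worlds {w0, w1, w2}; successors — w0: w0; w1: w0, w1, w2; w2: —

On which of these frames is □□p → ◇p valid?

F1, F2

Frame correspondent (Sahlqvist): ∀x ∃w (xR²w ∧ xRw) — i.e. a generalized confluence (Geach) condition.
F1: ✓.
F2: ✓.
F3: fails — at w0 but no w with w0R²w and w0Rw.
F4: fails — at w2 but no w with w2R²w and w2Rw.
Valid on: F1, F2.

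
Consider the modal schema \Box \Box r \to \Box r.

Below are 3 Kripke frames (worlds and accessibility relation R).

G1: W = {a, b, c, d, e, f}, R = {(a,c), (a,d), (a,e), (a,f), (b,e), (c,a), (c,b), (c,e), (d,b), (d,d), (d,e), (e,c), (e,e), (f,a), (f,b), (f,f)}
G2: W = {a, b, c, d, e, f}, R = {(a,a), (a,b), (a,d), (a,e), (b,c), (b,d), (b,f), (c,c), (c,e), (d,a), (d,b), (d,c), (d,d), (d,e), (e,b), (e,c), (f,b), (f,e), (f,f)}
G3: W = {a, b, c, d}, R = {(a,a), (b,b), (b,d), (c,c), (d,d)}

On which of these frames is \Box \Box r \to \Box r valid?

This is the axiom for density; its first-order frame correspondent is \forall x \forall y (Rxy \to \exists z (Rxz \wedge Rzy)).
G1: fails — Rcb but no z with Rcz and Rzb.
G2: fails — Reb but no z with Rez and Rzb.
G3: satisfies the condition.
Valid on: G3.

G3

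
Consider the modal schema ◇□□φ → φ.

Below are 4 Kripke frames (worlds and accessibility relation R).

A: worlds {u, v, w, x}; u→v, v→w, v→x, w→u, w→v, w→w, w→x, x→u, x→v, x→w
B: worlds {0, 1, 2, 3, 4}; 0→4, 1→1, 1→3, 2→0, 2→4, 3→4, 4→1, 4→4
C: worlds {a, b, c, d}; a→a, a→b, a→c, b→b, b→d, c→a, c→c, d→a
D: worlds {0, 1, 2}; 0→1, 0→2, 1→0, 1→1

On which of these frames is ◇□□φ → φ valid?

A, C

The schema corresponds to a generalized confluence (Geach) condition: ∀x ∀y (xRy → ∃w (yR²w ∧ x = w)).
A: ✓.
B: fails — 0R4 but no w with 4R²w and 0=w.
C: ✓.
D: fails — 0R2 but no w with 2R²w and 0=w.
Valid on: A, C.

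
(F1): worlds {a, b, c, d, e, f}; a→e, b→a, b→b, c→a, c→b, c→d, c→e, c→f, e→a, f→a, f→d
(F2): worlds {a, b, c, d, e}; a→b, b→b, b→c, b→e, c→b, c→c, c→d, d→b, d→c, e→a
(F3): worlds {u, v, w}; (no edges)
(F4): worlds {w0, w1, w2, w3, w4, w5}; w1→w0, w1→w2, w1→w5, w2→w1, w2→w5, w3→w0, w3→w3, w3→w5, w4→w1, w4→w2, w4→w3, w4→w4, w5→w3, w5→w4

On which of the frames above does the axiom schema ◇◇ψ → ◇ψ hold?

(F3)

The schema corresponds to transitivity: ∀x ∀y ∀z (Rxy ∧ Ryz → Rxz).
(F1): fails — Rea and Rae but not Ree.
(F2): fails — Rbc and Rcd but not Rbd.
(F3): satisfies the condition.
(F4): fails — Rw1w5 and Rw5w3 but not Rw1w3.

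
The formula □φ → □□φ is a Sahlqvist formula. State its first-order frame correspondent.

transitivity

Suppose □φ→□□φ is valid. Take Rxy, Ryz and set V(φ)={w : Rxw}. Then □φ at x, so □□φ at x, so □φ at y, so φ at z, i.e. Rxz.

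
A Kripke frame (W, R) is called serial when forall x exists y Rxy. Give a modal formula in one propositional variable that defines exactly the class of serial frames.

A defining formula is □q → ◇q (the D axiom).
Suppose □q→◇q is valid. At any x set V(q)=W. Then □q at x, so ◇q at x, so x has a successor.

□q → ◇q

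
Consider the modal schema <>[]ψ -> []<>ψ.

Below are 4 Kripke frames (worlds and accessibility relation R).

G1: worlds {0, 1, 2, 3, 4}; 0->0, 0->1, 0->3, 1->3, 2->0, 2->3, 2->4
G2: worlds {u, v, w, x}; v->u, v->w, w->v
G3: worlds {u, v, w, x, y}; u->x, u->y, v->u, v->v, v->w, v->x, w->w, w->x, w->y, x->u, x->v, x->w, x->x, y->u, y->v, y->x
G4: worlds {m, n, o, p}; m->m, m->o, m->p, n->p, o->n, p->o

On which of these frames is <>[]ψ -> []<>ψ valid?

G3

This is the axiom for convergence; its first-order frame correspondent is forall x forall y forall z (Rxy & Rxz -> exists w (Ryw & Rzw)).
G1: fails — R00 and R03 but 0 and 3 have no common successor.
G2: fails — Rvu and Rvu but u and u have no common successor.
G3: satisfies the condition.
G4: fails — Rmo and Rmm but o and m have no common successor.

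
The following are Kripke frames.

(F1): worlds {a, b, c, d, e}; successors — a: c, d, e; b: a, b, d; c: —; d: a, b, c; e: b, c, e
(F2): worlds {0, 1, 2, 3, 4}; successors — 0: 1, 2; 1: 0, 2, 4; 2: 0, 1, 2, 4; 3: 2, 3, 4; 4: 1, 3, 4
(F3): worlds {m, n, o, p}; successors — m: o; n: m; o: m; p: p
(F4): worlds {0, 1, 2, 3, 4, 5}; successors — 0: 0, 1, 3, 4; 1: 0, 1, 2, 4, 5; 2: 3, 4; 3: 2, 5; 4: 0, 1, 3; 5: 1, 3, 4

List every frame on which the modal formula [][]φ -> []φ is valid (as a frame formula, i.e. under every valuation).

Frame correspondent (Sahlqvist): forall x forall y (Rxy -> exists z (Rxz & Rzy)) — i.e. density.
(F1): fails — Rad but no z with Raz and Rzd.
(F2): satisfies the condition.
(F3): fails — Rnm but no z with Rnz and Rzm.
(F4): fails — R32 but no z with R3z and Rz2.

(F2)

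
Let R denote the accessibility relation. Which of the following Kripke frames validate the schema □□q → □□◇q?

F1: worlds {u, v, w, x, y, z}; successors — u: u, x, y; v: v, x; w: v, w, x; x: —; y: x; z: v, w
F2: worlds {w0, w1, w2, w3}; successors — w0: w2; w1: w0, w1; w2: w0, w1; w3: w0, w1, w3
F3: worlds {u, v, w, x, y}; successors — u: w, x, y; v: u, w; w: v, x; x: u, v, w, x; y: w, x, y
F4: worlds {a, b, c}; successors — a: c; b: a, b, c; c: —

Frame correspondent (Sahlqvist): ∀x ∀z (xR²z → ∃w (xR²w ∧ zRw)) — i.e. a generalized confluence (Geach) condition.
F1: fails — uR²x but no t with uR²t and xRt.
F2: fails — w0R²w0 but no w with w0R²w and w0Rw.
F3: condition met.
F4: fails — bR²c but no w with bR²w and cRw.
Valid on: F3.

F3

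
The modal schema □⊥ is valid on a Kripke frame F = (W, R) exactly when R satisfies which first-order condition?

□⊥ is valid iff no world has any successor (otherwise □⊥ fails at any world with one).

Emptiness of R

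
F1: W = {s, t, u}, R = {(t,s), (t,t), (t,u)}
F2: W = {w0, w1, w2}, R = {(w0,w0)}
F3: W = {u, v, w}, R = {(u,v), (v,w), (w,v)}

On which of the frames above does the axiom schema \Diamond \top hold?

F3

This is the axiom for seriality; its first-order frame correspondent is \forall x \exists y Rxy.
F1: fails — world s has no successor.
F2: fails — world w1 has no successor.
F3: holds.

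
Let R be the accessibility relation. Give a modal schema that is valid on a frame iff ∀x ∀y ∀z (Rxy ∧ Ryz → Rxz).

The condition is transitivity. The 4 schema □s → □□s defines it.

□s → □□s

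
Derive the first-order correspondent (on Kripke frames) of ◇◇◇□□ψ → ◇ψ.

This is a Sahlqvist (Geach-type) schema ◇^3□^2ψ → □^0◇^1ψ.
Minimal-valuation argument: fix x; take any y with xR^3y and any z with xR^0z. Set V(ψ) to the set of worlds R-reachable from y in exactly 2 steps. Then □^2ψ holds at y, so the antecedent holds at x; validity forces ◇^1ψ at z, giving a w with zR^1w and yR^2w.
First-order correspondent: ∀x ∀y (xR³y → ∃w (yR²w ∧ xRw)).

∀x ∀y (xR³y → ∃w (yR²w ∧ xRw))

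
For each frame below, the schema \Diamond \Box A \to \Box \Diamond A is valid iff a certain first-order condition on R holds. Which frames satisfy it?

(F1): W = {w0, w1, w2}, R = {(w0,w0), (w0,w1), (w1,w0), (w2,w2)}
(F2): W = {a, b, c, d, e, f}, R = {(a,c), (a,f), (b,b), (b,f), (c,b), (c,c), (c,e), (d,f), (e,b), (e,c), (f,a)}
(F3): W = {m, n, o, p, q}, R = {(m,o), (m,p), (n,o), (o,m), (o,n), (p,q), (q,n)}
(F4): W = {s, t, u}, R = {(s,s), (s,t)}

This is the axiom for convergence; its first-order frame correspondent is \forall x \forall y \forall z (Rxy \wedge Rxz \to \exists w (Ryw \wedge Rzw)).
(F1): satisfies the condition.
(F2): fails — Rac and Raf but c and f have no common successor.
(F3): fails — Rmo and Rmp but o and p have no common successor.
(F4): fails — Rss and Rst but s and t have no common successor.
Valid on: (F1).

(F1)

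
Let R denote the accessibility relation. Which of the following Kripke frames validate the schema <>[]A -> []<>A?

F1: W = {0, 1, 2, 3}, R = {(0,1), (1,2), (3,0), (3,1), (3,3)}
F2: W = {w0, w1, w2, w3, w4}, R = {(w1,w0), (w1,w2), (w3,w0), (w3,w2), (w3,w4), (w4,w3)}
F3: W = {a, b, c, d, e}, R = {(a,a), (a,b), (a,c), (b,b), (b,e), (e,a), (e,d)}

Frame correspondent (Sahlqvist): forall x forall y forall z (Rxy & Rxz -> exists w (Ryw & Rzw)) — i.e. convergence.
F1: fails — R12 and R12 but 2 and 2 have no common successor.
F2: fails — Rw1w2 and Rw1w2 but w2 and w2 have no common successor.
F3: fails — Rab and Rac but b and c have no common successor.
Valid on no frame.

none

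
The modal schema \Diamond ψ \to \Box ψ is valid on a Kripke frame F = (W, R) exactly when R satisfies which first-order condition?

Partial functionality

Suppose ◇ψ→□ψ is valid. Take Rxy, Rxz and set V(ψ)={y}. Then ◇ψ at x, so □ψ at x, so ψ at z, i.e. z=y.
Conversely, on a frame with partial functionality the schema holds at every world under every valuation.
So the correspondent is partial functionality.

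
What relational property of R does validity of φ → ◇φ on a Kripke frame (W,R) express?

This is frame-equivalent to □φ → φ (substitute ¬φ for φ and contrapose).
Suppose □φ→φ is valid. At any x set V(φ)={w : Rxw}. Then □φ holds at x, so φ holds at x, i.e. Rxx.
The converse is a direct semantic check.
So the correspondent is reflexivity.

reflexivity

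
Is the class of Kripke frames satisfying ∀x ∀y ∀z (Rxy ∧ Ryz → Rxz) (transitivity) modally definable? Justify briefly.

Definable; □r → □□r defines it

The condition is transitivity. A defining modal formula is □r → □□r.
Suppose □r→□□r is valid. Take Rxy, Ryz and set V(r)={w : Rxw}. Then □r at x, so □□r at x, so □r at y, so r at z, i.e. Rxz.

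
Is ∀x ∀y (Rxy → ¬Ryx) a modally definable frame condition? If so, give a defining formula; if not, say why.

Not modally definable

If a class were modally definable it would be closed under surjective bounded morphisms (Goldblatt–Thomason).
The 3-cycle (worlds 0,1,2 with 0→1→2→0) is asymmetric. Mapping every world to a single reflexive point • is a surjective bounded morphism, and the reflexive point is not asymmetric (R•• but asymmetry requires ¬R••).
Hence asymmetry is not modally definable.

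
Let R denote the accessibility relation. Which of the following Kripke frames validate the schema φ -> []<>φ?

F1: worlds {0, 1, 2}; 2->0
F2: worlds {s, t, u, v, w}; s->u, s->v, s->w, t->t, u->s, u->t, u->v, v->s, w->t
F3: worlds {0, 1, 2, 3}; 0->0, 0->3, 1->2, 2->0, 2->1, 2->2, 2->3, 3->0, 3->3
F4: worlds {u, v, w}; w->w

F4

This is the axiom for symmetry; its first-order frame correspondent is forall x forall y (Rxy -> Ryx).
F1: fails — R20 but not R02.
F2: fails — Ruv but not Rvu.
F3: fails — R23 but not R32.
F4: satisfies the condition.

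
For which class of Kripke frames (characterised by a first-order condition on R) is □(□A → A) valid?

Suppose □(□A→A) is valid. Take Rxy and set V(A)={w : Ryw}. Then at y, □A holds; since □(□A→A) at x, □A→A at y, so A at y, i.e. Ryy.

Shift-reflexivity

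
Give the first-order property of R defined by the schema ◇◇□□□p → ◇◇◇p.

This is a Sahlqvist (Geach-type) schema ◇^2□^3p → □^0◇^3p.
Minimal-valuation argument: fix x; take any y with xR^2y and any z with xR^0z. Set V(p) to the set of worlds R-reachable from y in exactly 3 steps. Then □^3p holds at y, so the antecedent holds at x; validity forces ◇^3p at z, giving a w with zR^3w and yR^3w.
First-order correspondent: ∀x ∀y (xR²y → ∃w (yR³w ∧ xR³w)).

∀x ∀y (xR²y → ∃w (yR³w ∧ xR³w))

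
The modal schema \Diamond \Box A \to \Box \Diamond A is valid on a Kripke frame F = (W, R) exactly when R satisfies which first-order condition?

This schema is the .2 axiom.
Its frame correspondent is convergence — \forall x \forall y \forall z (Rxy \wedge Rxz \to \exists w (Ryw \wedge Rzw)).

Convergence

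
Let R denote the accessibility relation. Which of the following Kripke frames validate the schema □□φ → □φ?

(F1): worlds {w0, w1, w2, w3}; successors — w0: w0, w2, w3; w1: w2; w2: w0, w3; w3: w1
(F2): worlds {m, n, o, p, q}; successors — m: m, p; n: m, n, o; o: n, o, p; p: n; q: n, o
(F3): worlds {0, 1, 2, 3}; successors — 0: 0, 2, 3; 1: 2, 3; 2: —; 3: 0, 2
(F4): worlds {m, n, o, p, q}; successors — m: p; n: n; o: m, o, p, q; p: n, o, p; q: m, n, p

This is the axiom for density; its first-order frame correspondent is ∀x ∀y (Rxy → ∃z (Rxz ∧ Rzy)).
(F1): fails — Rw1w2 but no z with Rw1z and Rzw2.
(F2): holds.
(F3): fails — R13 but no z with R1z and Rz3.
(F4): fails — Rqm but no z with Rqz and Rzm.

(F2)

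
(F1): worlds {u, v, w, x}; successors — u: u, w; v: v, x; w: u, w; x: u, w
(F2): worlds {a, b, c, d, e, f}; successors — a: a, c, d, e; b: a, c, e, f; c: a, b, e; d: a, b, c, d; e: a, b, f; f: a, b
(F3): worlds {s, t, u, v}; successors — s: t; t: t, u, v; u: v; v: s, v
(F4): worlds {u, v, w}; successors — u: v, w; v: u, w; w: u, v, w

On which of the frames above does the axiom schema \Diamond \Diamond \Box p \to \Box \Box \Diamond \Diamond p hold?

(F2), (F4)

Frame correspondent (Sahlqvist): \forall x \forall y \forall z ((x R^2 y \wedge x R^2 z) \to \exists w (yRw \wedge z R^2 w)) — i.e. a generalized confluence (Geach) condition.
(F1): fails — vR²v, vR²u but no t with vRt and uR²t.
(F2): holds.
(F3): fails — tR²s, tR²u but no w with sRw and uR²w.
(F4): holds.
Valid on: (F2), (F4).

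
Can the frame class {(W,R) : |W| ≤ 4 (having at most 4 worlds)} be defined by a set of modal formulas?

If a class were modally definable it would be closed under disjoint unions (Goldblatt–Thomason).
Any modal formula valid on each of 5 disjoint one-world frames is valid on their disjoint union (validity is preserved under disjoint unions). Each one-world frame has |W|=1≤4, but the union has |W|=5.
Hence having at most 4 worlds is not modally definable.

Not modally definable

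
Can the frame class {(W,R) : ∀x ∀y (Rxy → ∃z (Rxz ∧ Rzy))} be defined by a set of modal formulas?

Yes: it is density, defined by the C4 schema □□p → □p.
Suppose □□p→□p is valid. Take Rxy and set V(p)={w : xR²w}. Then □□p at x, so □p at x, so p at y, i.e. ∃z(Rxz∧Rzy).

Yes — defined by □□p → □p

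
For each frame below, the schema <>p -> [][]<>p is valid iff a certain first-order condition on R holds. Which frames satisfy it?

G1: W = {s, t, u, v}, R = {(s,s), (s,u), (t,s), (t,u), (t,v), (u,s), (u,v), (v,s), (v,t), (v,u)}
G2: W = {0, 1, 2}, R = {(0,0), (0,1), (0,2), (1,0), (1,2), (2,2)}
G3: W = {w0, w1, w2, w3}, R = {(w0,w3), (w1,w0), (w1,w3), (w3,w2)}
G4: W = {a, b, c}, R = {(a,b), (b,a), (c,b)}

Frame correspondent (Sahlqvist): forall x forall y forall z ((xRy & x R^2 z) -> exists w (y = w & zRw)) — i.e. a generalized confluence (Geach) condition.
G1: fails — sRu, sR²u but no w with u=w and uRw.
G2: fails — 0R0, 0R²2 but no w with 0=w and 2Rw.
G3: fails — w0Rw3, w0R²w2 but no w with w3=w and w2Rw.
G4: holds.

G4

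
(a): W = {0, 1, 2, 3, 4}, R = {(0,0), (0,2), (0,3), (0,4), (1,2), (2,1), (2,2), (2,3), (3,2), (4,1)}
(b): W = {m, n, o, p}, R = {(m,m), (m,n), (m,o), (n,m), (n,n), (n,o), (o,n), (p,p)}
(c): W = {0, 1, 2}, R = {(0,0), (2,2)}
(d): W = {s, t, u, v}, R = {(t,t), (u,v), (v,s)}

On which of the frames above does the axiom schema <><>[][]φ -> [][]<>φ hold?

(b), (c)

Frame correspondent (Sahlqvist): forall x forall y forall z ((x R^2 y & x R^2 z) -> exists w (y R^2 w & zRw)) — i.e. a generalized confluence (Geach) condition.
(a): fails — 0R²4, 0R²4 but no w with 4R²w and 4Rw.
(b): condition met.
(c): condition met.
(d): fails — uR²s, uR²s but no w with sR²w and sRw.
Valid on: (b), (c).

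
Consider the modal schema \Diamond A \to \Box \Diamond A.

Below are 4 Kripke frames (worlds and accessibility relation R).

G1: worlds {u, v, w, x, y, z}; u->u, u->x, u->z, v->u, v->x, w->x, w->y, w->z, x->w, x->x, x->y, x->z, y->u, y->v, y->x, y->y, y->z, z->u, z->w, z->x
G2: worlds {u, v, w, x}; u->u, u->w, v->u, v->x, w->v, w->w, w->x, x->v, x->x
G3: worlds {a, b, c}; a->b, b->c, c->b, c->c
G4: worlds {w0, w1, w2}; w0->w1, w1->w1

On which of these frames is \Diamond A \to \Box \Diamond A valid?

Frame correspondent (Sahlqvist): \forall x \forall y \forall z (Rxy \wedge Rxz \to Ryz) — i.e. the Euclidean property.
G1: fails — Ruz and Ruz but not Rzz.
G2: fails — Ruw and Ruu but not Rwu.
G3: fails — Rab and Rab but not Rbb.
G4: condition met.
Valid on: G4.

G4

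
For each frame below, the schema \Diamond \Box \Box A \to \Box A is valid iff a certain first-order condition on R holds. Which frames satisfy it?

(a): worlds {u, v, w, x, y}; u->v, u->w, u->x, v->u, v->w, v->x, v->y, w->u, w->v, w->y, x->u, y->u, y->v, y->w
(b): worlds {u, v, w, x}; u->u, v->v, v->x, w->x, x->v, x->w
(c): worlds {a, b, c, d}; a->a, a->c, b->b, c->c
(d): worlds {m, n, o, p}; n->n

Frame correspondent (Sahlqvist): \forall x \forall y \forall z ((xRy \wedge xRz) \to \exists w (y R^2 w \wedge z = w)) — i.e. a generalized confluence (Geach) condition.
(a): fails — vRx, vRu but no t with xR²t and u=t.
(b): ✓.
(c): fails — aRc, aRa but no w with cR²w and a=w.
(d): ✓.
Valid on: (b), (d).

(b), (d)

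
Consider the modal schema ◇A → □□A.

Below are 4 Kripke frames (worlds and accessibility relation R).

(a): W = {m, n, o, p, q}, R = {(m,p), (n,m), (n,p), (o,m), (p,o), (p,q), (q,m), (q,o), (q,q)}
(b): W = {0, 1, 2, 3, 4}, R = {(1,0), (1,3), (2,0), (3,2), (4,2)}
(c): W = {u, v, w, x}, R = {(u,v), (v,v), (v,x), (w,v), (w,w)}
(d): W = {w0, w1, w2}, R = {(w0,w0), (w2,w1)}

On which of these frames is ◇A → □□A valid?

The schema corresponds to a generalized confluence (Geach) condition: ∀x ∀y ∀z ((xRy ∧ xR²z) → ∃w (y = w ∧ z = w)).
(a): fails — mRp, mR²o but p ≠ o.
(b): fails — 1R0, 1R²2 but 0 ≠ 2.
(c): fails — uRv, uR²x but v ≠ x.
(d): ✓.

(d)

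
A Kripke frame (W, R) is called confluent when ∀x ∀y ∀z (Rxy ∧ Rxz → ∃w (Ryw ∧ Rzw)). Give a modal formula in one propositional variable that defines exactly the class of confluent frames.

This is convergence; the standard corresponding axiom is .2: ◇□r → □◇r.
Suppose ◇□r→□◇r is valid. Take Rxy, Rxz and set V(r)={w : Ryw}. Then □r at y so ◇□r at x, so □◇r at x, so ◇r at z, giving w with Rzw and Ryw.

◇□r → □◇r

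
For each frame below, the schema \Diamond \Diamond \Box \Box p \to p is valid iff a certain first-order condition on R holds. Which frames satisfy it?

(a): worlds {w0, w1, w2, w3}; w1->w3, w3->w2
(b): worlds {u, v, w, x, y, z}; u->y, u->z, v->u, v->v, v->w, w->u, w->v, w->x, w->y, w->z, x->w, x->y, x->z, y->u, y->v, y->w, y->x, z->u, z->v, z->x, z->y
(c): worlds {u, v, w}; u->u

The schema corresponds to a generalized confluence (Geach) condition: \forall x \forall y (x R^2 y \to \exists w (y R^2 w \wedge x = w)).
(a): fails — w1R²w2 but no w with w2R²w and w1=w.
(b): fails — zR²u but no t with uR²t and z=t.
(c): satisfies the condition.
Valid on: (c).

(c)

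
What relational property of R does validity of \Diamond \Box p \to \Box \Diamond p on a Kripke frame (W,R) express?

This is the .2 axiom.
It corresponds to convergence: \forall x \forall y \forall z (Rxy \wedge Rxz \to \exists w (Ryw \wedge Rzw)).

convergence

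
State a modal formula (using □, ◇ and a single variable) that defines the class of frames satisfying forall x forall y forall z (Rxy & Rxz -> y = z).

◇ψ → □ψ

This is partial functionality; the standard corresponding axiom is CD: ◇ψ → □ψ.
Suppose ◇ψ→□ψ is valid. Take Rxy, Rxz and set V(ψ)={y}. Then ◇ψ at x, so □ψ at x, so ψ at z, i.e. z=y.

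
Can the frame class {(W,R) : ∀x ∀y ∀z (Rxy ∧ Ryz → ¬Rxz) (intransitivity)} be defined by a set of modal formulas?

Modal frame validity is preserved under surjective bounded morphisms.
The 5-cycle (worlds a,b,c,d,e with a→b→c→d→e→a) is intransitive. Mapping every world to a single reflexive point • is a surjective bounded morphism; the reflexive point is not intransitive (R••∧R•• but R••).
So no modal formula (or set of formulas) defines exactly the intransitive frames.

Not modally definable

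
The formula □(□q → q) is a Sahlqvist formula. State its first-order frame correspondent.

Suppose □(□q→q) is valid. Take Rxy and set V(q)={w : Ryw}. Then at y, □q holds; since □(□q→q) at x, □q→q at y, so q at y, i.e. Ryy.

Shift-reflexivity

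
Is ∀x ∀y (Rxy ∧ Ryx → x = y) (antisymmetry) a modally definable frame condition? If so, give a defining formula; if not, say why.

No

Modal frame validity is preserved under surjective bounded morphisms.
The 8-cycle (worlds s,t,u,v,w,x,y,z with s→t→u→v→w→x→y→z→s) is antisymmetric. Sending even-indexed worlds to a and odd-indexed worlds to b is a surjective bounded morphism onto the two-world frame with a↔b, which is not antisymmetric.
So the class is not modally definable.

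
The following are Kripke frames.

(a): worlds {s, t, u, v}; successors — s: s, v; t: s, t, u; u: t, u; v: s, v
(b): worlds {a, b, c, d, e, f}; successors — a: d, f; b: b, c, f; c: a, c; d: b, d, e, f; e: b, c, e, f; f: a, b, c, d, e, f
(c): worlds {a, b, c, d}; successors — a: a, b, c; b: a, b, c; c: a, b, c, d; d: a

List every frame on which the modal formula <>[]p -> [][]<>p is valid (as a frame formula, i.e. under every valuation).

The schema corresponds to a generalized confluence (Geach) condition: forall x forall y forall z ((xRy & x R^2 z) -> exists w (yRw & zRw)).
(a): fails — tRs, tR²u but no w with sRw and uRw.
(b): fails — aRd, aR²c but no w with dRw and cRw.
(c): satisfies the condition.

(c)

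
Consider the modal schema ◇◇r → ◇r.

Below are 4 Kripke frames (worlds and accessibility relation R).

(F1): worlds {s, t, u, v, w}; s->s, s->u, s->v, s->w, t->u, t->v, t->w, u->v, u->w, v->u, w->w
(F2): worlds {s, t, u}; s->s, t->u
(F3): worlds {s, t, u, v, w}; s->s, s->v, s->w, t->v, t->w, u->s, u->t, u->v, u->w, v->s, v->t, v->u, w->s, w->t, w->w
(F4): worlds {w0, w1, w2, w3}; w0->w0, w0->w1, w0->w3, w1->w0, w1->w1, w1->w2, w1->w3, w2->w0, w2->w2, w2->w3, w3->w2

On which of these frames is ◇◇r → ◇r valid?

(F2)

This is the axiom for a generalized confluence (Geach) condition; its first-order frame correspondent is ∀x ∀y (xR²y → ∃w (y = w ∧ xRw)).
(F1): fails — uR²u but no w* with u=w* and uRw*.
(F2): ✓.
(F3): fails — sR²t but no w* with t=w* and sRw*.
(F4): fails — w0R²w2 but no w with w2=w and w0Rw.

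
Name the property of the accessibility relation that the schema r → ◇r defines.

This is frame-equivalent to □r → r (substitute ¬r for r and contrapose).
Suppose □r→r is valid. At any x set V(r)={w : Rxw}. Then □r holds at x, so r holds at x, i.e. Rxx.
Conversely, any frame satisfying ∀x Rxx validates the schema.
So the correspondent is reflexivity.

reflexivity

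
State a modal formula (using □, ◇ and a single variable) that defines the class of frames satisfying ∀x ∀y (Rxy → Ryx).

r → □◇r

The condition is symmetry. The B schema r → □◇r defines it.
Suppose r→□◇r is valid. Take Rxy and set V(r)={x}. Then r at x, so □◇r at x, so ◇r at y, so some z with Ryz has r; z=x, i.e. Ryx.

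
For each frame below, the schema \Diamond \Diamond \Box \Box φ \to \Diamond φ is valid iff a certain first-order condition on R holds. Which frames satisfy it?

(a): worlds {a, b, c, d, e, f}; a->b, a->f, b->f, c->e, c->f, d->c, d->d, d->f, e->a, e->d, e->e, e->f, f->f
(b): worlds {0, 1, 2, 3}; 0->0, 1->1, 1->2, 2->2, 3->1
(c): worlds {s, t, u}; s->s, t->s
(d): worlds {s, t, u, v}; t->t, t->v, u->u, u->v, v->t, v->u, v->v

(a), (c), (d)

This is the axiom for a generalized confluence (Geach) condition; its first-order frame correspondent is \forall x \forall y (x R^2 y \to \exists w (y R^2 w \wedge xRw)).
(a): condition met.
(b): fails — 3R²2 but no w with 2R²w and 3Rw.
(c): condition met.
(d): condition met.
Valid on: (a), (c), (d).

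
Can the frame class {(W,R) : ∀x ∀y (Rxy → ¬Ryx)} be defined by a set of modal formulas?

Any modally definable frame class is closed under surjective bounded morphisms.
The 5-cycle (worlds s,t,u,v,w with s→t→u→v→w→s) is asymmetric. Mapping every world to a single reflexive point • is a surjective bounded morphism, and the reflexive point is not asymmetric (R•• but asymmetry requires ¬R••).
So the class is not modally definable.

Not modally definable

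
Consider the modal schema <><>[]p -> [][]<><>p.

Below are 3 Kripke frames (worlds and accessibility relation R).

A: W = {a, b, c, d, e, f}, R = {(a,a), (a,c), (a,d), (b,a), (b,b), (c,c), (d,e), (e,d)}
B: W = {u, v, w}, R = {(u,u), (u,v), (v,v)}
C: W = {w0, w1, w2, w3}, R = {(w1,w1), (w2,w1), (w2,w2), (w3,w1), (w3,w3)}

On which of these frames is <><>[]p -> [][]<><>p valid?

Frame correspondent (Sahlqvist): forall x forall y forall z ((x R^2 y & x R^2 z) -> exists w (yRw & z R^2 w)) — i.e. a generalized confluence (Geach) condition.
A: fails — aR²a, aR²e but no w with aRw and eR²w.
B: holds.
C: holds.
Valid on: B, C.

B, C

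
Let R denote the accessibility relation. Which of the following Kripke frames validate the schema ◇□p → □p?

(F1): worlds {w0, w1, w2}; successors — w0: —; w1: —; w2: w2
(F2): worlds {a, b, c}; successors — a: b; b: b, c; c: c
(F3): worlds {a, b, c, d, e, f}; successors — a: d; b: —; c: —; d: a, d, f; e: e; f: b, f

(F1)

The schema corresponds to the Euclidean property: ∀x ∀y ∀z (Rxy ∧ Rxz → Ryz).
(F1): holds.
(F2): fails — Rbc and Rbb but not Rcb.
(F3): fails — Rdf and Rdd but not Rfd.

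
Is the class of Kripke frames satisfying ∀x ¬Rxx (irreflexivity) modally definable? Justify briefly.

Any modally definable frame class is closed under surjective bounded morphisms.
The 3-cycle (worlds s,t,u with s→t→u→s) is irreflexive, and the map sending every world to a single reflexive point • is a surjective bounded morphism (forth: every edge maps to (•,•); back: every world has a successor). So any modal formula valid on the 3-cycle is also valid on the reflexive point, which is not irreflexive.
So no modal formula (or set of formulas) defines exactly the irreflexive frames.

No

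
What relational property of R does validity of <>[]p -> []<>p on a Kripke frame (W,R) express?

Suppose ◇□p→□◇p is valid. Take Rxy, Rxz and set V(p)={w : Ryw}. Then □p at y so ◇□p at x, so □◇p at x, so ◇p at z, giving w with Rzw and Ryw.

convergence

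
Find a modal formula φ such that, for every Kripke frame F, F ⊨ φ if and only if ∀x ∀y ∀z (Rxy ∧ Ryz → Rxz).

□s → □□s

This is transitivity; the standard corresponding axiom is 4: □s → □□s.
Suppose □s→□□s is valid. Take Rxy, Ryz and set V(s)={w : Rxw}. Then □s at x, so □□s at x, so □s at y, so s at z, i.e. Rxz.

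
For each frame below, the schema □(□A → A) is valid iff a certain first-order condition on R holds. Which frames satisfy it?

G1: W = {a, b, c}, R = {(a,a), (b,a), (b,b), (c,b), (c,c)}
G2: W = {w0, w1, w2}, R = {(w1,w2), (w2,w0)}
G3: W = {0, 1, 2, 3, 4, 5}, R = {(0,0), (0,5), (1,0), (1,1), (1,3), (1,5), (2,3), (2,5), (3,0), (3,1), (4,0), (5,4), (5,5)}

Frame correspondent (Sahlqvist): ∀x ∀y (Rxy → Ryy) — i.e. shift-reflexivity.
G1: condition met.
G2: fails — Rw1w2 but not Rw2w2.
G3: fails — R23 but not R33.

G1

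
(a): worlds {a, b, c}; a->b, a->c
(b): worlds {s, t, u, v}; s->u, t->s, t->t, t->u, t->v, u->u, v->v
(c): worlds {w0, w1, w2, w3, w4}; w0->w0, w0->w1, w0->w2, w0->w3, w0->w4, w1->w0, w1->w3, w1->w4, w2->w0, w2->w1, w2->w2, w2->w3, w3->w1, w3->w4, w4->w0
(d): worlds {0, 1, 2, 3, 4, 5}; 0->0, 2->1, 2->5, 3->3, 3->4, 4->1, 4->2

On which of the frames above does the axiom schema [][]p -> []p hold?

Frame correspondent (Sahlqvist): forall x forall y (Rxy -> exists z (Rxz & Rzy)) — i.e. density.
(a): fails — Rac but no z with Raz and Rzc.
(b): satisfies the condition.
(c): fails — Rw3w1 but no z with Rw3z and Rzw1.
(d): fails — R25 but no z with R2z and Rz5.
Valid on: (b).

(b)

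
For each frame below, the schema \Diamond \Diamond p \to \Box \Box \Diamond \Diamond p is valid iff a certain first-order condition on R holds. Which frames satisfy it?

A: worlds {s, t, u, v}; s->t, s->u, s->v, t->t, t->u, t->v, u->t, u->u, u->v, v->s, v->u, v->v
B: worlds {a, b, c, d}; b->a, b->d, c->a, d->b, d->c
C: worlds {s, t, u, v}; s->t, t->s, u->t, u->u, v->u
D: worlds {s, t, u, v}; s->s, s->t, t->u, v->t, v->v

The schema corresponds to a generalized confluence (Geach) condition: \forall x \forall y \forall z ((x R^2 y \wedge x R^2 z) \to \exists w (y = w \wedge z R^2 w)).
A: holds.
B: fails — bR²b, bR²c but no w with b=w and cR²w.
C: fails — uR²s, uR²t but no w with s=w and tR²w.
D: fails — sR²s, sR²t but no w with s=w and tR²w.
Valid on: A.

A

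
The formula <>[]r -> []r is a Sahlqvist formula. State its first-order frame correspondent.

the Euclidean property: forall x forall y forall z (Rxy & Rxz -> Ryz)

Replacing r by ¬r and contraposing gives the equivalent schema ◇r → □◇r.
Suppose ◇r→□◇r is valid. Take Rxy, Rxz and set V(r)={y}. Then ◇r at x, so □◇r at x, so ◇r at z, so some w with Rzw has r; w=y, i.e. Rzy. By symmetry of the argument, Ryz.
Conversely, on a frame with the Euclidean property the schema holds at every world under every valuation.
Frame condition: forall x forall y forall z (Rxy & Rxz -> Ryz).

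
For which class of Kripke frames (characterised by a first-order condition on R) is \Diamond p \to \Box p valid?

Suppose ◇p→□p is valid. Take Rxy, Rxz and set V(p)={y}. Then ◇p at x, so □p at x, so p at z, i.e. z=y.

Partial functionality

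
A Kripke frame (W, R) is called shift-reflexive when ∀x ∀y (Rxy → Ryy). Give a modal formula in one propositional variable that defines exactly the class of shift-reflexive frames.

This is shift-reflexivity; the standard corresponding axiom is T□: □(□q → q).
Suppose □(□q→q) is valid. Take Rxy and set V(q)={w : Ryw}. Then at y, □q holds; since □(□q→q) at x, □q→q at y, so q at y, i.e. Ryy.

□(□q → q)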